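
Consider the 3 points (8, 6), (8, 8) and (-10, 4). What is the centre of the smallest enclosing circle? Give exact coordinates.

(-1, 6)

Call the three points A, B, C in the order given.
Side lengths²: AB² = 4, AC² = 328, BC² = 340.
Since BC² = 340 ≥ 328 + 4 = 332, the angle opposite BC is not acute, so the smallest enclosing circle has BC as diameter.
Centre = midpoint of BC = (-1, 6), r² = 340/4 = 85.
Centre = (-1, 6).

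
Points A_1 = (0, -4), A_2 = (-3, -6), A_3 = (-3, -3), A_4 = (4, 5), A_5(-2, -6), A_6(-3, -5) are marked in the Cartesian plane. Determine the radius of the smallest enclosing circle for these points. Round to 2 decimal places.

6.52

By Welzl's lemma the MEC is supported by two points (diametrically opposite) or three points (on a circumcircle).
The farthest pair is A_2–A_4 with squared distance 170. The circle on this segment as diameter has centre (0.5, -0.5) and r² = 170/4 = 42.5.
Check A_1: distance² to centre = 12.5 ≤ 42.5, so it lies inside.
All remaining points lie in this disk, and no smaller disk contains both endpoints, so this is the minimum enclosing circle.
r = √(42.5) ≈ 6.52.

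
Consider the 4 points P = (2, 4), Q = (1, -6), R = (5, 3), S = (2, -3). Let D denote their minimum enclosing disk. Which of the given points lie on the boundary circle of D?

The minimum enclosing circle of a finite set is fixed by two of the points (as a diameter) or three (as a circumcircle).
The minimum enclosing circle is determined by three boundary points: P, Q, R.
Their circumcentre is (123/62, -65/62) with r² = 48985/1922.
The farthest remaining point S is at distance² 7321/1922 ≤ 48985/1922.
The points at distance exactly r from the centre are P, Q, R — 3 points.

P, Q, R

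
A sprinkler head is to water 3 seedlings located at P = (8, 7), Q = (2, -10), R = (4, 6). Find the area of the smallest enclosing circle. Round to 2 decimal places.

Side lengths²: PQ² = 325, PR² = 17, QR² = 260.
Since PQ² = 325 ≥ 260 + 17 = 277, the angle opposite PQ is not acute, so the smallest enclosing circle has PQ as diameter.
Centre = midpoint of PQ = (5, -1.5), r² = 325/4 = 81.25.
Area = π·r² = π·81.25 ≈ 255.25.

255.25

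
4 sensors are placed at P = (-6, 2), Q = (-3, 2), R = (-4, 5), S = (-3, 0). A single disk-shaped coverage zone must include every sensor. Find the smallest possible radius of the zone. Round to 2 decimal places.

The farthest pair is R–S with squared distance 26. The circle on this segment as diameter has centre (-3.5, 2.5) and r² = 26/4 = 6.5.
Check P: distance² to centre = 6.5 ≤ 6.5, so it lies inside.
All remaining points lie in this disk, and no smaller disk contains both endpoints, so this is the minimum enclosing circle.
r = √(6.5) ≈ 2.55.

2.55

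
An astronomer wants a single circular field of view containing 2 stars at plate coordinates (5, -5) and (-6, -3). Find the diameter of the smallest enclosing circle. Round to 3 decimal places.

11.180

The smallest circle enclosing two points has them as diameter endpoints.
Centre = midpoint = (-0.5, -4); r² = |(5, -5)−(-6, -3)|²/4 = 125/4 = 31.25.
Diameter = 2r = 2√(31.25) ≈ 11.180.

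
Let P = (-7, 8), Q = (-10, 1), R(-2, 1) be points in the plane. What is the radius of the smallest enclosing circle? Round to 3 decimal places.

4.680

Side lengths²: PQ² = 58, PR² = 74, QR² = 64.
Since PR² = 74 < 64 + 58 = 122, the triangle is acute, so the smallest enclosing circle is the circumcircle.
Circumcentre = (-6, 24/7), r² = 1073/49.
r = √(1073/49) ≈ 4.680.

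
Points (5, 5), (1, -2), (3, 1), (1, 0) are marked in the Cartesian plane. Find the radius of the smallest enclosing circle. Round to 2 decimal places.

By Welzl's lemma the MEC is supported by two points (diametrically opposite) or three points (on a circumcircle).
The farthest pair is (5, 5)–(1, -2) with squared distance 65. The circle on this segment as diameter has centre (3, 1.5) and r² = 65/4 = 16.25.
Check (3, 1): distance² to centre = 0.25 ≤ 16.25, so it lies inside.
All remaining points lie in this disk, and no smaller disk contains both endpoints, so this is the minimum enclosing circle.
r = √(16.25) ≈ 4.03.

4.03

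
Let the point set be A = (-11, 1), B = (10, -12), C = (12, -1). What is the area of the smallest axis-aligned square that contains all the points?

529

The bounding box has width 23 and height 13.
An axis-aligned square enclosing the set must have side ≥ max(width, height).
So the minimum side is max(23, 13) = 23.
Area = 23² = 529.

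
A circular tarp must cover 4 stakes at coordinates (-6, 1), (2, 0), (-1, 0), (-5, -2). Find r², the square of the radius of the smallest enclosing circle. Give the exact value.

16.25

The minimum enclosing circle of a finite set is fixed by two of the points (as a diameter) or three (as a circumcircle).
The farthest pair is (-6, 1)–(2, 0) with squared distance 65. The circle on this segment as diameter has centre (-2, 0.5) and r² = 65/4 = 16.25.
Check (-1, 0): distance² to centre = 1.25 ≤ 16.25, so it lies inside.
All remaining points lie in this disk, and no smaller disk contains both endpoints, so this is the minimum enclosing circle.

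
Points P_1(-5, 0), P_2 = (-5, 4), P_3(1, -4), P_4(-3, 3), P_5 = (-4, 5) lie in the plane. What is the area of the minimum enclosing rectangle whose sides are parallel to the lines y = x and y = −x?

42

In coordinates u = x + y, v = x − y the rectangle is axis-aligned; the map (x,y)→(u,v) scales areas by 2.
u-values: -5, -1, -3, 0, 1; range = 1 − (-5) = 6.
v-values: -5, -9, 5, -6, -9; range = 5 − (-9) = 14.
Area = (6 × 14) / 2 = 42.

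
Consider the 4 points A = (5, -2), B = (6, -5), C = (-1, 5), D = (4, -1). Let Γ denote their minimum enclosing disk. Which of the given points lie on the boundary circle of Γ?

A smallest enclosing disk is always determined by at most three of the input points on its boundary.
The farthest pair is B–C with squared distance 149. The circle on this segment as diameter has centre (2.5, 0) and r² = 149/4 = 37.25.
Check A: distance² to centre = 10.25 ≤ 37.25, so it lies inside.
All remaining points lie in this disk, and no smaller disk contains both endpoints, so this is the minimum enclosing circle.
The points at distance exactly r from the centre are B, C — 2 points.

B, C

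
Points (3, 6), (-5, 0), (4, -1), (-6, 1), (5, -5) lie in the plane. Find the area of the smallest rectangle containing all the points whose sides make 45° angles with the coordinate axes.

119

In coordinates u = x + y, v = x − y the rectangle is axis-aligned; the map (x,y)→(u,v) scales areas by 2.
u-values: 9, -5, 3, -5, 0; range = 9 − (-5) = 14.
v-values: -3, -5, 5, -7, 10; range = 10 − (-7) = 17.
Area = (14 × 17) / 2 = 119.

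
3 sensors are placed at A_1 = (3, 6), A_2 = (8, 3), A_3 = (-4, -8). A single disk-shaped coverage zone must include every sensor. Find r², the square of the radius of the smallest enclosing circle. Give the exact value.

22525/338

Side lengths²: A_1A_2² = 34, A_1A_3² = 245, A_2A_3² = 265.
Since A_2A_3² = 265 < 245 + 34 = 279, the triangle is acute, so the smallest enclosing circle is the circumcircle.
Circumcentre = (41/26, -53/26), r² = 22525/338.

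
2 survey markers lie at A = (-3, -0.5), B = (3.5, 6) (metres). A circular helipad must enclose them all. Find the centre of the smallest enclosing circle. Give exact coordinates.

(0.25, 2.75)

The smallest circle enclosing two points has them as diameter endpoints.
Centre = midpoint = (0.25, 2.75); r² = |AB|²/4 = 84.5/4 = 21.125.
Centre = (0.25, 2.75).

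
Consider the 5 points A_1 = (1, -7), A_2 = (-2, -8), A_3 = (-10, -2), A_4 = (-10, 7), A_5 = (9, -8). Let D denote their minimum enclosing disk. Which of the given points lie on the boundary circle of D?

By Welzl's lemma the MEC is supported by two points (diametrically opposite) or three points (on a circumcircle).
The farthest pair is A_4–A_5 with squared distance 586. The circle on this segment as diameter has centre (-0.5, -0.5) and r² = 586/4 = 146.5.
Check A_1: distance² to centre = 44.5 ≤ 146.5, so it lies inside.
All remaining points lie in this disk, and no smaller disk contains both endpoints, so this is the minimum enclosing circle.
The points at distance exactly r from the centre are A_4, A_5 — 2 points.

A_4, A_5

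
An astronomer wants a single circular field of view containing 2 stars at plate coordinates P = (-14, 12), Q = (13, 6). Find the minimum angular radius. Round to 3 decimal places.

The smallest circle enclosing two points has them as diameter endpoints.
Centre = midpoint = (-0.5, 9); r² = |PQ|²/4 = 765/4 = 191.25.
r = √(191.25) ≈ 13.829.

13.829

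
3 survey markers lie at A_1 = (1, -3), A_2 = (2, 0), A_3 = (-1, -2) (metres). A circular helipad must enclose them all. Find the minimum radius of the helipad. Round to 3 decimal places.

1.821

Side lengths²: A_1A_2² = 10, A_1A_3² = 5, A_2A_3² = 13.
Since A_2A_3² = 13 < 10 + 5 = 15, the triangle is acute, so the smallest enclosing circle is the circumcircle.
Circumcentre = (9/14, -17/14), r² = 325/98.
r = √(325/98) ≈ 1.821.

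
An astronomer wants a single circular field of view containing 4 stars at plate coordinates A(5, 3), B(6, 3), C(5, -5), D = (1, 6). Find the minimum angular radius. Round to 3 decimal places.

The minimum enclosing circle of a finite set is fixed by two of the points (as a diameter) or three (as a circumcircle).
The farthest pair is C–D with squared distance 137. The circle on this segment as diameter has centre (3, 0.5) and r² = 137/4 = 34.25.
Check A: distance² to centre = 10.25 ≤ 34.25, so it lies inside.
All remaining points lie in this disk, and no smaller disk contains both endpoints, so this is the minimum enclosing circle.
r = √(34.25) ≈ 5.852.

5.852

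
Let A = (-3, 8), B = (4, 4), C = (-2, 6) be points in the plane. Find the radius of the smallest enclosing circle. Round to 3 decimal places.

4.031

Side lengths²: AB² = 65, AC² = 5, BC² = 40.
Since AB² = 65 ≥ 40 + 5 = 45, the angle opposite AB is not acute, so the smallest enclosing circle has AB as diameter.
Centre = midpoint of AB = (0.5, 6), r² = 65/4 = 16.25.
r = √(16.25) ≈ 4.031.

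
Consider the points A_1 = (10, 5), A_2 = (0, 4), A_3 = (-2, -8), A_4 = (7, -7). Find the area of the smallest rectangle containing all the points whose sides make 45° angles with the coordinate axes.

In coordinates u = x + y, v = x − y the rectangle is axis-aligned; the map (x,y)→(u,v) scales areas by 2.
u-values: 15, 4, -10, 0; range = 15 − (-10) = 25.
v-values: 5, -4, 6, 14; range = 14 − (-4) = 18.
Area = (25 × 18) / 2 = 225.

225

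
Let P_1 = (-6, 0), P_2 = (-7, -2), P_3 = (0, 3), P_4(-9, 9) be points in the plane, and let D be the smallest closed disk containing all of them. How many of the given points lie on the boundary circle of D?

3

The minimum enclosing circle is determined by three boundary points: P_2, P_3, P_4.
Their circumcentre is (-343/58, 225/58) with r² = 60125/1682.
The farthest remaining point P_1 is at distance² 25325/1682 ≤ 60125/1682.
The points at distance exactly r from the centre are P_2, P_3, P_4 — 3 points.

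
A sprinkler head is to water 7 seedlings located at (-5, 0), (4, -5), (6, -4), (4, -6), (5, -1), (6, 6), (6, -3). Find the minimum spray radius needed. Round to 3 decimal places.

6.870

By Welzl's lemma the MEC is supported by two points (diametrically opposite) or three points (on a circumcircle).
The minimum enclosing circle is determined by three boundary points: (-5, 0), (4, -6), (6, 6).
Their circumcentre is (1.85, 0.525) with r² = 47.198125.
The farthest remaining point (6, -4) is at distance² 37.698125 ≤ 47.198125.
r = √(47.198125) ≈ 6.870.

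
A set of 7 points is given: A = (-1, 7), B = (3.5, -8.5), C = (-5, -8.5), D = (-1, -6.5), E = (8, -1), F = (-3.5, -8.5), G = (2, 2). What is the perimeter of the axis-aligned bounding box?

Width = max x − min x = 8 − (-5) = 13.
Height = max y − min y = 7 − (-8.5) = 15.5.
Perimeter = 2(13 + 15.5) = 57.

57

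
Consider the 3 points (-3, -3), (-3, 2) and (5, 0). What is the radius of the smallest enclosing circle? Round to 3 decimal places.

4.403

Call the three points A, B, C in the order given.
Side lengths²: AB² = 25, AC² = 73, BC² = 68.
Since AC² = 73 < 68 + 25 = 93, the triangle is acute, so the smallest enclosing circle is the circumcircle.
Circumcentre = (0.625, -0.5), r² = 19.390625.
r = √(19.390625) ≈ 4.403.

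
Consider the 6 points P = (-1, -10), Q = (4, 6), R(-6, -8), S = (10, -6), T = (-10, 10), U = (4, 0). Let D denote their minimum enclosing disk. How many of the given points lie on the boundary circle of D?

By Welzl's lemma the MEC is supported by two points (diametrically opposite) or three points (on a circumcircle).
The farthest pair is S–T with squared distance 656. The circle on this segment as diameter has centre (0, 2) and r² = 656/4 = 164.
Check P: distance² to centre = 145 ≤ 164, so it lies inside.
All remaining points lie in this disk, and no smaller disk contains both endpoints, so this is the minimum enclosing circle.
The points at distance exactly r from the centre are S, T — 2 points.

2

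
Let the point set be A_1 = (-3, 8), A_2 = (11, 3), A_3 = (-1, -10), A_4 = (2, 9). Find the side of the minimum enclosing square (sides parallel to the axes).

The bounding box has width 14 and height 19.
An axis-aligned square enclosing the set must have side ≥ max(width, height).
So the minimum side is max(14, 19) = 19.

19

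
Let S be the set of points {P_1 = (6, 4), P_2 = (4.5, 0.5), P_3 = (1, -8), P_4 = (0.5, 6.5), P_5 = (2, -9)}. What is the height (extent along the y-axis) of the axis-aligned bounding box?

15.5

max y = 6.5, min y = -9, so height = 15.5.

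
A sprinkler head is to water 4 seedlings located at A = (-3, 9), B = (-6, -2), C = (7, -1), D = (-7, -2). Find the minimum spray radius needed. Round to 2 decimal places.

By Welzl's lemma the MEC is supported by two points (diametrically opposite) or three points (on a circumcircle).
The minimum enclosing circle is determined by three boundary points: A, C, D.
Their circumcentre is (-7/30, 53/30) with r² = 26989/450.
The farthest remaining point B is at distance² 21349/450 ≤ 26989/450.
r = √(26989/450) ≈ 7.74.

7.74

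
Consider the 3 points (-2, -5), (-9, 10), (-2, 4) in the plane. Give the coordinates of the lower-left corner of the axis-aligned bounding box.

x-range [-9, -2], y-range [-5, 10].
The lower-left corner is (-9, -5).

(-9, -5)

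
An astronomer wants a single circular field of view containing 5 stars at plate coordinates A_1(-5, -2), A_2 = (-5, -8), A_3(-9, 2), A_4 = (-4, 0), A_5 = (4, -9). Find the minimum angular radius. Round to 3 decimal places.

8.515

The farthest pair is A_3–A_5 with squared distance 290. The circle on this segment as diameter has centre (-2.5, -3.5) and r² = 290/4 = 72.5.
Check A_1: distance² to centre = 8.5 ≤ 72.5, so it lies inside.
All remaining points lie in this disk, and no smaller disk contains both endpoints, so this is the minimum enclosing circle.
r = √(72.5) ≈ 8.515.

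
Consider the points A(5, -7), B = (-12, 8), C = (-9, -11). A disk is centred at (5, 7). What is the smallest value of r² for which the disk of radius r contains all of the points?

The required radius is the distance from (5, 7) to the farthest point.
Squared distances: 196, 290, 520.
Maximum is 520, attained at C.

520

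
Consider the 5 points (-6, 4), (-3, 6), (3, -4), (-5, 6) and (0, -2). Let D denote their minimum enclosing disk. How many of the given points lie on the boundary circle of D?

2

The farthest pair is (3, -4)–(-5, 6) with squared distance 164. The circle on this segment as diameter has centre (-1, 1) and r² = 164/4 = 41.
Check (-6, 4): distance² to centre = 34 ≤ 41, so it lies inside.
All remaining points lie in this disk, and no smaller disk contains both endpoints, so this is the minimum enclosing circle.
The points at distance exactly r from the centre are (3, -4), (-5, 6) — 2 points.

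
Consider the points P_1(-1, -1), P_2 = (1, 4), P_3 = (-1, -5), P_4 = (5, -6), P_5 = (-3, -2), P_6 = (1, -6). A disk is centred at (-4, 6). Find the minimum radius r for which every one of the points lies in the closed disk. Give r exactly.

15

The required radius is the distance from (-4, 6) to the farthest point.
Squared distances: 58, 29, 130, 225, 65, 169.
Maximum is 225, attained at P_4.
r = √225 = 15.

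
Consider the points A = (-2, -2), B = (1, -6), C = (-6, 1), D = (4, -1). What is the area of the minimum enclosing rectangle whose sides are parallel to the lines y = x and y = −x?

In coordinates u = x + y, v = x − y the rectangle is axis-aligned; the map (x,y)→(u,v) scales areas by 2.
u-values: -4, -5, -5, 3; range = 3 − (-5) = 8.
v-values: 0, 7, -7, 5; range = 7 − (-7) = 14.
Area = (8 × 14) / 2 = 56.

56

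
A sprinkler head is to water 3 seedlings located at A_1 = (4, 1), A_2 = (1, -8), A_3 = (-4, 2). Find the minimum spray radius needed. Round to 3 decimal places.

Side lengths²: A_1A_2² = 90, A_1A_3² = 65, A_2A_3² = 125.
Since A_2A_3² = 125 < 90 + 65 = 155, the triangle is acute, so the smallest enclosing circle is the circumcircle.
Circumcentre = (-0.5, -2.5), r² = 32.5.
r = √(32.5) ≈ 5.701.

5.701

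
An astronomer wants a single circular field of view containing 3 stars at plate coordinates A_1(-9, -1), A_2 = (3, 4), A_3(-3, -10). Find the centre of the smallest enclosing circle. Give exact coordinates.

Side lengths²: A_1A_2² = 169, A_1A_3² = 117, A_2A_3² = 232.
Since A_2A_3² = 232 < 169 + 117 = 286, the triangle is acute, so the smallest enclosing circle is the circumcircle.
Circumcentre = (-63/46, -111/46), r² = 63713/1058.
Centre = (-63/46, -111/46).

(-63/46, -111/46)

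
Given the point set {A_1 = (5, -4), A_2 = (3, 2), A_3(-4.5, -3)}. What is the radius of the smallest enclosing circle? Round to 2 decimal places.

4.95

Side lengths²: A_1A_2² = 40, A_1A_3² = 91.25, A_2A_3² = 81.25.
Since A_1A_3² = 91.25 < 81.25 + 40 = 121.25, the triangle is acute, so the smallest enclosing circle is the circumcircle.
Circumcentre = (17/44, -97/44), r² = 23725/968.
r = √(23725/968) ≈ 4.95.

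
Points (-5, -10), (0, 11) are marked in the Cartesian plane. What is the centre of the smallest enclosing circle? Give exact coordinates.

The smallest circle enclosing two points has them as diameter endpoints.
Centre = midpoint = (-2.5, 0.5); r² = |(-5, -10)−(0, 11)|²/4 = 466/4 = 116.5.
Centre = (-2.5, 0.5).

(-2.5, 0.5)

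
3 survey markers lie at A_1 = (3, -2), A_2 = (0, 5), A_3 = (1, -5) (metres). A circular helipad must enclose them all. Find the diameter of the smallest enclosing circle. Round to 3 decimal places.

10.050

Side lengths²: A_1A_2² = 58, A_1A_3² = 13, A_2A_3² = 101.
Since A_2A_3² = 101 ≥ 58 + 13 = 71, the angle opposite A_2A_3 is not acute, so the smallest enclosing circle has A_2A_3 as diameter.
Centre = midpoint of A_2A_3 = (0.5, 0), r² = 101/4 = 25.25.
Diameter = 2r = 2√(25.25) ≈ 10.050.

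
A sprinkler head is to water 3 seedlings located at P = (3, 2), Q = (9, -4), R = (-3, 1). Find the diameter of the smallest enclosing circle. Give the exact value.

Side lengths²: PQ² = 72, PR² = 37, QR² = 169.
Since QR² = 169 ≥ 72 + 37 = 109, the angle opposite QR is not acute, so the smallest enclosing circle has QR as diameter.
Centre = midpoint of QR = (3, -1.5), r² = 169/4 = 42.25.
Diameter = 2r = 2√(42.25) = 13.

13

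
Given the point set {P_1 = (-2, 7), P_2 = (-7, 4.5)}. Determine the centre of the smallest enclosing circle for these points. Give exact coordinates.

The smallest circle enclosing two points has them as diameter endpoints.
Centre = midpoint = (-4.5, 5.75); r² = |P_1P_2|²/4 = 31.25/4 = 7.8125.
Centre = (-4.5, 5.75).

(-4.5, 5.75)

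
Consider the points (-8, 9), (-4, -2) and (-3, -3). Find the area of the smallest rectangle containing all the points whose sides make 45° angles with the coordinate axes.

In coordinates u = x + y, v = x − y the rectangle is axis-aligned; the map (x,y)→(u,v) scales areas by 2.
u-values: 1, -6, -6; range = 1 − (-6) = 7.
v-values: -17, -2, 0; range = 0 − (-17) = 17.
Area = (7 × 17) / 2 = 59.5.

59.5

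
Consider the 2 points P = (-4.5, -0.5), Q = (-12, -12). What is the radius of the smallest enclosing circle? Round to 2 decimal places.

6.86

The smallest circle enclosing two points has them as diameter endpoints.
Centre = midpoint = (-8.25, -6.25); r² = |PQ|²/4 = 188.5/4 = 47.125.
r = √(47.125) ≈ 6.86.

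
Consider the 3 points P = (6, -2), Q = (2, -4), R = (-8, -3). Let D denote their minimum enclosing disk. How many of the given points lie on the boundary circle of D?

2

Side lengths²: PQ² = 20, PR² = 197, QR² = 101.
Since PR² = 197 ≥ 101 + 20 = 121, the angle opposite PR is not acute, so the smallest enclosing circle has PR as diameter.
Centre = midpoint of PR = (-1, -2.5), r² = 197/4 = 49.25.
The points at distance exactly r from the centre are P, R — 2 points.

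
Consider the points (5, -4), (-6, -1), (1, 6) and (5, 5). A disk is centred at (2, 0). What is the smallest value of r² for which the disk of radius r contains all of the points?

65

The required radius is the distance from (2, 0) to the farthest point.
Squared distances: 25, 65, 37, 34.
Maximum is 65, attained at (-6, -1).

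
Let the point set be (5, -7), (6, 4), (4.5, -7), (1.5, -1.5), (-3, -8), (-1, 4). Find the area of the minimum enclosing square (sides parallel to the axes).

144

The bounding box has width 9 and height 12.
An axis-aligned square enclosing the set must have side ≥ max(width, height).
So the minimum side is max(9, 12) = 12.
Area = 12² = 144.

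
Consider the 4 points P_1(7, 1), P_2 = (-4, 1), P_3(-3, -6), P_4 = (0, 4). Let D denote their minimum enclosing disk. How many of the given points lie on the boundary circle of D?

3

A smallest enclosing disk is always determined by at most three of the input points on its boundary.
The minimum enclosing circle is determined by three boundary points: P_1, P_2, P_3.
Their circumcentre is (1.5, -25/14) with r² = 3725/98.
The farthest remaining point P_4 is at distance² 3501/98 ≤ 3725/98.
The points at distance exactly r from the centre are P_1, P_2, P_3 — 3 points.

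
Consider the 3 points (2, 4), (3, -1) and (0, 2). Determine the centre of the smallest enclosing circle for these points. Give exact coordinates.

Call the three points A, B, C in the order given.
Side lengths²: AB² = 26, AC² = 8, BC² = 18.
Since AB² = 26 ≥ 18 + 8 = 26, the angle opposite AB is not acute, so the smallest enclosing circle has AB as diameter.
Centre = midpoint of AB = (2.5, 1.5), r² = 26/4 = 6.5.
Centre = (2.5, 1.5).

(2.5, 1.5)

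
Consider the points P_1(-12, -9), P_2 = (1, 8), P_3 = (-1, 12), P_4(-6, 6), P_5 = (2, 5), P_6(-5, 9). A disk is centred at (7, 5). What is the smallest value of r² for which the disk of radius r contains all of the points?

557

The required radius is the distance from (7, 5) to the farthest point.
Squared distances: 557, 45, 113, 170, 25, 160.
Maximum is 557, attained at P_1.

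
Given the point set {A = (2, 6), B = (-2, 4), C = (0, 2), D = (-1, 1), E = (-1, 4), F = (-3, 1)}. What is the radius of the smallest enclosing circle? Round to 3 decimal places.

3.536

By Welzl's lemma the MEC is supported by two points (diametrically opposite) or three points (on a circumcircle).
The farthest pair is A–F with squared distance 50. The circle on this segment as diameter has centre (-0.5, 3.5) and r² = 50/4 = 12.5.
Check B: distance² to centre = 2.5 ≤ 12.5, so it lies inside.
All remaining points lie in this disk, and no smaller disk contains both endpoints, so this is the minimum enclosing circle.
r = √(12.5) ≈ 3.536.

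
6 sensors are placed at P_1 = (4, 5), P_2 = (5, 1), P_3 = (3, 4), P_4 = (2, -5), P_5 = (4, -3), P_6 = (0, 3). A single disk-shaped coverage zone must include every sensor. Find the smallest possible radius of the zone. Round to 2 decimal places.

5.10

The farthest pair is P_1–P_4 with squared distance 104. The circle on this segment as diameter has centre (3, 0) and r² = 104/4 = 26.
Check P_2: distance² to centre = 5 ≤ 26, so it lies inside.
All remaining points lie in this disk, and no smaller disk contains both endpoints, so this is the minimum enclosing circle.
r = √26 ≈ 5.10.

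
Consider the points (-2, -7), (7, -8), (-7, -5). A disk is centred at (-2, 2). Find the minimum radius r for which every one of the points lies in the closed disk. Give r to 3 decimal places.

The required radius is the distance from (-2, 2) to the farthest point.
Squared distances: 81, 181, 74.
Maximum is 181, attained at (7, -8).
r = √181 ≈ 13.454.

13.454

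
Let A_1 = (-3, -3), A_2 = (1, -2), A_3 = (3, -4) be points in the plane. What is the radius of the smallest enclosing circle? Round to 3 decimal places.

Side lengths²: A_1A_2² = 17, A_1A_3² = 37, A_2A_3² = 8.
Since A_1A_3² = 37 ≥ 17 + 8 = 25, the angle opposite A_1A_3 is not acute, so the smallest enclosing circle has A_1A_3 as diameter.
Centre = midpoint of A_1A_3 = (0, -3.5), r² = 37/4 = 9.25.
r = √(9.25) ≈ 3.041.

3.041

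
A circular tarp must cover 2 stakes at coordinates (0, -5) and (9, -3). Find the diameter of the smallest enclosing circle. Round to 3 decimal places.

9.220

The smallest circle enclosing two points has them as diameter endpoints.
Centre = midpoint = (4.5, -4); r² = |(0, -5)−(9, -3)|²/4 = 85/4 = 21.25.
Diameter = 2r = 2√(21.25) ≈ 9.220.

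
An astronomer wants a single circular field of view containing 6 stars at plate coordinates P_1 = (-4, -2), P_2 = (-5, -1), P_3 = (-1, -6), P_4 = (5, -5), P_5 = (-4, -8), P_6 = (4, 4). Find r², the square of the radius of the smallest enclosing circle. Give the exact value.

The minimum enclosing circle of a finite set is fixed by two of the points (as a diameter) or three (as a circumcircle).
The farthest pair is P_5–P_6 with squared distance 208. The circle on this segment as diameter has centre (0, -2) and r² = 208/4 = 52.
Check P_1: distance² to centre = 16 ≤ 52, so it lies inside.
All remaining points lie in this disk, and no smaller disk contains both endpoints, so this is the minimum enclosing circle.

52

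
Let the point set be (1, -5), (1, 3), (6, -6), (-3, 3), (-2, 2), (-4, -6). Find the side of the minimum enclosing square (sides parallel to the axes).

10

The bounding box has width 10 and height 9.
An axis-aligned square enclosing the set must have side ≥ max(width, height).
So the minimum side is max(10, 9) = 10.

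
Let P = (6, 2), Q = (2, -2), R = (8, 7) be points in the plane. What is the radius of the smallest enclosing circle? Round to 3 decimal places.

5.408

Side lengths²: PQ² = 32, PR² = 29, QR² = 117.
Since QR² = 117 ≥ 32 + 29 = 61, the angle opposite QR is not acute, so the smallest enclosing circle has QR as diameter.
Centre = midpoint of QR = (5, 2.5), r² = 117/4 = 29.25.
r = √(29.25) ≈ 5.408.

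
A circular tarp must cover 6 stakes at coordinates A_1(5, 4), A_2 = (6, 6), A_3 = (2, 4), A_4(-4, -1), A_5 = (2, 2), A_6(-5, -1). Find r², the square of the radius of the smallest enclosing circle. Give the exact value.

The farthest pair is A_2–A_6 with squared distance 170. The circle on this segment as diameter has centre (0.5, 2.5) and r² = 170/4 = 42.5.
Check A_1: distance² to centre = 22.5 ≤ 42.5, so it lies inside.
All remaining points lie in this disk, and no smaller disk contains both endpoints, so this is the minimum enclosing circle.

42.5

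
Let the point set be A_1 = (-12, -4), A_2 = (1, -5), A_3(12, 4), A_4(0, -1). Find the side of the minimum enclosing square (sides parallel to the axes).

24

The bounding box has width 24 and height 9.
An axis-aligned square enclosing the set must have side ≥ max(width, height).
So the minimum side is max(24, 9) = 24.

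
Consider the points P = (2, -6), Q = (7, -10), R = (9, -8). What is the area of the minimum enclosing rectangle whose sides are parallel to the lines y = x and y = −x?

In coordinates u = x + y, v = x − y the rectangle is axis-aligned; the map (x,y)→(u,v) scales areas by 2.
u-values: -4, -3, 1; range = 1 − (-4) = 5.
v-values: 8, 17, 17; range = 17 − 8 = 9.
Area = (5 × 9) / 2 = 22.5.

22.5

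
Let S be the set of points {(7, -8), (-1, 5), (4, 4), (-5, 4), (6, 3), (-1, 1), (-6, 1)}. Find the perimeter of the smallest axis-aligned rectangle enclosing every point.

Width = max x − min x = 7 − (-6) = 13.
Height = max y − min y = 5 − (-8) = 13.
Perimeter = 2(13 + 13) = 52.

52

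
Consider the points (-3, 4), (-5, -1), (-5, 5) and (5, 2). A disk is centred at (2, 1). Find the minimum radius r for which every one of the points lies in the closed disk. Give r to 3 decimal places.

8.062

The required radius is the distance from (2, 1) to the farthest point.
Squared distances: 34, 53, 65, 10.
Maximum is 65, attained at (-5, 5).
r = √65 ≈ 8.062.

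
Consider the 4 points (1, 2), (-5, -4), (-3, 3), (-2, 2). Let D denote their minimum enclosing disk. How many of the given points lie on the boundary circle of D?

By Welzl's lemma the MEC is supported by two points (diametrically opposite) or three points (on a circumcircle).
The farthest pair is (1, 2)–(-5, -4) with squared distance 72. The circle on this segment as diameter has centre (-2, -1) and r² = 72/4 = 18.
Check (-3, 3): distance² to centre = 17 ≤ 18, so it lies inside.
All remaining points lie in this disk, and no smaller disk contains both endpoints, so this is the minimum enclosing circle.
The points at distance exactly r from the centre are (1, 2), (-5, -4) — 2 points.

2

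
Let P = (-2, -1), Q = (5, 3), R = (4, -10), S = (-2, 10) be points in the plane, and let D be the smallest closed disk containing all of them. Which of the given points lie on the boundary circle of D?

The minimum enclosing circle of a finite set is fixed by two of the points (as a diameter) or three (as a circumcircle).
The farthest pair is R–S with squared distance 436. The circle on this segment as diameter has centre (1, 0) and r² = 436/4 = 109.
Check P: distance² to centre = 10 ≤ 109, so it lies inside.
All remaining points lie in this disk, and no smaller disk contains both endpoints, so this is the minimum enclosing circle.
The points at distance exactly r from the centre are R, S — 2 points.

R, S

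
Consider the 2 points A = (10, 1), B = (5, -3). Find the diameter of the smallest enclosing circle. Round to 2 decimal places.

6.40

The smallest circle enclosing two points has them as diameter endpoints.
Centre = midpoint = (7.5, -1); r² = |AB|²/4 = 41/4 = 10.25.
Diameter = 2r = 2√(10.25) ≈ 6.40.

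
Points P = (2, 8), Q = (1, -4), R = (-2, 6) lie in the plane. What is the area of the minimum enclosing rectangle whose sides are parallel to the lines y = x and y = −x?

In coordinates u = x + y, v = x − y the rectangle is axis-aligned; the map (x,y)→(u,v) scales areas by 2.
u-values: 10, -3, 4; range = 10 − (-3) = 13.
v-values: -6, 5, -8; range = 5 − (-8) = 13.
Area = (13 × 13) / 2 = 84.5.

84.5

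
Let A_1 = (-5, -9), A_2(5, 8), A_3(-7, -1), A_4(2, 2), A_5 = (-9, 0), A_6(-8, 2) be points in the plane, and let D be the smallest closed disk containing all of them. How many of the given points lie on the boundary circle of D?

The farthest pair is A_1–A_2 with squared distance 389. The circle on this segment as diameter has centre (0, -0.5) and r² = 389/4 = 97.25.
Check A_3: distance² to centre = 49.25 ≤ 97.25, so it lies inside.
All remaining points lie in this disk, and no smaller disk contains both endpoints, so this is the minimum enclosing circle.
The points at distance exactly r from the centre are A_1, A_2 — 2 points.

2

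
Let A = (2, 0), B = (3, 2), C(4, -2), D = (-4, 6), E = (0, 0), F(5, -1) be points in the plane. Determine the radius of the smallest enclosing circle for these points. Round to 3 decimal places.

The farthest pair is D–F with squared distance 130. The circle on this segment as diameter has centre (0.5, 2.5) and r² = 130/4 = 32.5.
Check A: distance² to centre = 8.5 ≤ 32.5, so it lies inside.
All remaining points lie in this disk, and no smaller disk contains both endpoints, so this is the minimum enclosing circle.
r = √(32.5) ≈ 5.701.

5.701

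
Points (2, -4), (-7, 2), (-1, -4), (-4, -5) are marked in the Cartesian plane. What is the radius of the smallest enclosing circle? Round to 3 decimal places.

5.408

By Welzl's lemma the MEC is supported by two points (diametrically opposite) or three points (on a circumcircle).
The farthest pair is (2, -4)–(-7, 2) with squared distance 117. The circle on this segment as diameter has centre (-2.5, -1) and r² = 117/4 = 29.25.
Check (-1, -4): distance² to centre = 11.25 ≤ 29.25, so it lies inside.
All remaining points lie in this disk, and no smaller disk contains both endpoints, so this is the minimum enclosing circle.
r = √(29.25) ≈ 5.408.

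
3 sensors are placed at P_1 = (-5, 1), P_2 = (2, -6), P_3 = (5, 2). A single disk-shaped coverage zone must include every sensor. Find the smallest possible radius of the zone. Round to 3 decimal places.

5.520

Side lengths²: P_1P_2² = 98, P_1P_3² = 101, P_2P_3² = 73.
Since P_1P_3² = 101 < 98 + 73 = 171, the triangle is acute, so the smallest enclosing circle is the circumcircle.
Circumcentre = (5/22, -17/22), r² = 7373/242.
r = √(7373/242) ≈ 5.520.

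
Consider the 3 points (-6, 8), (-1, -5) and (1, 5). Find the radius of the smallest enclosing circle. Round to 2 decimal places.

Call the three points A, B, C in the order given.
Side lengths²: AB² = 194, AC² = 58, BC² = 104.
Since AB² = 194 ≥ 104 + 58 = 162, the angle opposite AB is not acute, so the smallest enclosing circle has AB as diameter.
Centre = midpoint of AB = (-3.5, 1.5), r² = 194/4 = 48.5.
r = √(48.5) ≈ 6.96.

6.96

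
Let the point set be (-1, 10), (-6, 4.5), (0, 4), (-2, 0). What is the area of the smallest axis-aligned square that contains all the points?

The bounding box has width 6 and height 10.
An axis-aligned square enclosing the set must have side ≥ max(width, height).
So the minimum side is max(6, 10) = 10.
Area = 10² = 100.

100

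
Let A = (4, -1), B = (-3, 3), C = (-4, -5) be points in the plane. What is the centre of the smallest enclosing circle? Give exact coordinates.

(-5/6, -4/3)

Side lengths²: AB² = 65, AC² = 80, BC² = 65.
Since AC² = 80 < 65 + 65 = 130, the triangle is acute, so the smallest enclosing circle is the circumcircle.
Circumcentre = (-5/6, -4/3), r² = 845/36.
Centre = (-5/6, -4/3).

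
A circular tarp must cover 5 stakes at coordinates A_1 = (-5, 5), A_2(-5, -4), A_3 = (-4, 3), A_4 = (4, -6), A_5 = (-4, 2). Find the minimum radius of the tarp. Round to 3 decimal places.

7.106

By Welzl's lemma the MEC is supported by two points (diametrically opposite) or three points (on a circumcircle).
The farthest pair is A_1–A_4 with squared distance 202. The circle on this segment as diameter has centre (-0.5, -0.5) and r² = 202/4 = 50.5.
Check A_2: distance² to centre = 32.5 ≤ 50.5, so it lies inside.
All remaining points lie in this disk, and no smaller disk contains both endpoints, so this is the minimum enclosing circle.
r = √(50.5) ≈ 7.106.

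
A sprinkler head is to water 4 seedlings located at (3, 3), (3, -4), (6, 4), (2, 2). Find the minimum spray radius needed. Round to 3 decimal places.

4.272

A smallest enclosing disk is always determined by at most three of the input points on its boundary.
The farthest pair is (3, -4)–(6, 4) with squared distance 73. The circle on this segment as diameter has centre (4.5, 0) and r² = 73/4 = 18.25.
Check (3, 3): distance² to centre = 11.25 ≤ 18.25, so it lies inside.
All remaining points lie in this disk, and no smaller disk contains both endpoints, so this is the minimum enclosing circle.
r = √(18.25) ≈ 4.272.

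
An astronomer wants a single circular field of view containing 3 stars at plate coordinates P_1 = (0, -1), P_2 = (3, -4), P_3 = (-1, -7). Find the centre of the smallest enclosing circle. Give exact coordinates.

(-1/14, -57/14)

Side lengths²: P_1P_2² = 18, P_1P_3² = 37, P_2P_3² = 25.
Since P_1P_3² = 37 < 25 + 18 = 43, the triangle is acute, so the smallest enclosing circle is the circumcircle.
Circumcentre = (-1/14, -57/14), r² = 925/98.
Centre = (-1/14, -57/14).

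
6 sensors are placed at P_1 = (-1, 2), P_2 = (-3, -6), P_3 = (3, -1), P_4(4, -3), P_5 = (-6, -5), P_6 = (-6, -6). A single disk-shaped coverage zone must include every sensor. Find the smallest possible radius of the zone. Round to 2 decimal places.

5.36

A smallest enclosing disk is always determined by at most three of the input points on its boundary.
The minimum enclosing circle is determined by three boundary points: P_1, P_4, P_6.
Their circumcentre is (-35/26, -87/26) with r² = 9701/338.
The farthest remaining point P_3 is at distance² 8245/338 ≤ 9701/338.
r = √(9701/338) ≈ 5.36.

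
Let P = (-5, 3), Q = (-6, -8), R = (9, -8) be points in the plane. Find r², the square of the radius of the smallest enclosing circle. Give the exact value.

19337/242

Side lengths²: PQ² = 122, PR² = 317, QR² = 225.
Since PR² = 317 < 225 + 122 = 347, the triangle is acute, so the smallest enclosing circle is the circumcircle.
Circumcentre = (1.5, -69/22), r² = 19337/242.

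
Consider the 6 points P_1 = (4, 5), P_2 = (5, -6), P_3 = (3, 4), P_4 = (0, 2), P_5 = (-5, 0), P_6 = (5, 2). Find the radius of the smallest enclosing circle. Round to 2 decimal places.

A smallest enclosing disk is always determined by at most three of the input points on its boundary.
The minimum enclosing circle is determined by three boundary points: P_1, P_2, P_5.
Their circumcentre is (69/52, -41/52) with r² = 54961/1352.
The farthest remaining point P_3 is at distance² 34785/1352 ≤ 54961/1352.
r = √(54961/1352) ≈ 6.38.

6.38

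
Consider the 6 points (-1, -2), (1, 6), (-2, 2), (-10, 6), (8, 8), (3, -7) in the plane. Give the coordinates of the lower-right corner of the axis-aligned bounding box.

(8, -7)

x-range [-10, 8], y-range [-7, 8].
The lower-right corner is (8, -7).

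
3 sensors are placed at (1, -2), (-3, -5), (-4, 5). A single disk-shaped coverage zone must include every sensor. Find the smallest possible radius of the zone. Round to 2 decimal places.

5.02

Call the three points A, B, C in the order given.
Side lengths²: AB² = 25, AC² = 74, BC² = 101.
Since BC² = 101 ≥ 74 + 25 = 99, the angle opposite BC is not acute, so the smallest enclosing circle has BC as diameter.
Centre = midpoint of BC = (-3.5, 0), r² = 101/4 = 25.25.
r = √(25.25) ≈ 5.02.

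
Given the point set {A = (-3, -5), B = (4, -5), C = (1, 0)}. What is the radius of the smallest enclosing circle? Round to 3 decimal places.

Side lengths²: AB² = 49, AC² = 41, BC² = 34.
Since AB² = 49 < 41 + 34 = 75, the triangle is acute, so the smallest enclosing circle is the circumcircle.
Circumcentre = (0.5, -3.7), r² = 13.94.
r = √(13.94) ≈ 3.734.

3.734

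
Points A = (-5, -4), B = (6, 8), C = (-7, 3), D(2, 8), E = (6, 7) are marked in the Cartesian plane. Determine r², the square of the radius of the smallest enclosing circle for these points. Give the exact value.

The minimum enclosing circle of a finite set is fixed by two of the points (as a diameter) or three (as a circumcircle).
The farthest pair is A–B with squared distance 265. The circle on this segment as diameter has centre (0.5, 2) and r² = 265/4 = 66.25.
Check C: distance² to centre = 57.25 ≤ 66.25, so it lies inside.
All remaining points lie in this disk, and no smaller disk contains both endpoints, so this is the minimum enclosing circle.

66.25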